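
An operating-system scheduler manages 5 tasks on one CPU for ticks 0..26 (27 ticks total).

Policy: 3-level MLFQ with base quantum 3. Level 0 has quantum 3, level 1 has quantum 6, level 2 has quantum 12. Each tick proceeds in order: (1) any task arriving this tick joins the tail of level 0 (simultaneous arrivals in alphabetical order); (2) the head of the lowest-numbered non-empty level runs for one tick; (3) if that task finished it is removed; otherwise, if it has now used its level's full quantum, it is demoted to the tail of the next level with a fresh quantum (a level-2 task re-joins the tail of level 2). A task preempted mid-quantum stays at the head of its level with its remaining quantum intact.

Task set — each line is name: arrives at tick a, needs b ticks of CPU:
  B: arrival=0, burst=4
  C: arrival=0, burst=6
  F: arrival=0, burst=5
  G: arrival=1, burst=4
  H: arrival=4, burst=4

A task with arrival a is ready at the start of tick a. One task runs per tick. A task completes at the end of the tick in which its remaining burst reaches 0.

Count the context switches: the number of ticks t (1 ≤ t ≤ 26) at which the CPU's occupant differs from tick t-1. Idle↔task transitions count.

t=0: L0/L1/L2 = BCF/-/- → run B
t=1: L0/L1/L2 = BCFG/-/- → run B
t=2: L0/L1/L2 = BCFG/-/- → run B
t=3: L0/L1/L2 = CFG/B/- → run C
t=4: L0/L1/L2 = CFGH/B/- → run C
t=5: L0/L1/L2 = CFGH/B/- → run C
t=6: L0/L1/L2 = FGH/BC/- → run F
t=7: L0/L1/L2 = FGH/BC/- → run F
t=8: L0/L1/L2 = FGH/BC/- → run F
t=9: L0/L1/L2 = GH/BCF/- → run G
t=10: L0/L1/L2 = GH/BCF/- → run G
t=11: L0/L1/L2 = GH/BCF/- → run G
t=12: L0/L1/L2 = H/BCFG/- → run H
t=13: L0/L1/L2 = H/BCFG/- → run H
t=14: L0/L1/L2 = H/BCFG/- → run H
t=15: L0/L1/L2 = -/BCFGH/- → run B
t=16: L0/L1/L2 = -/CFGH/- → run C
t=17: L0/L1/L2 = -/CFGH/- → run C
t=18: L0/L1/L2 = -/CFGH/- → run C
t=19: L0/L1/L2 = -/FGH/- → run F
t=20: L0/L1/L2 = -/FGH/- → run F
t=21: L0/L1/L2 = -/GH/- → run G
t=22: L0/L1/L2 = -/H/- → run H
t=23: (idle)
t=24: (idle)
t=25: (idle)
t=26: (idle)

context switches = 10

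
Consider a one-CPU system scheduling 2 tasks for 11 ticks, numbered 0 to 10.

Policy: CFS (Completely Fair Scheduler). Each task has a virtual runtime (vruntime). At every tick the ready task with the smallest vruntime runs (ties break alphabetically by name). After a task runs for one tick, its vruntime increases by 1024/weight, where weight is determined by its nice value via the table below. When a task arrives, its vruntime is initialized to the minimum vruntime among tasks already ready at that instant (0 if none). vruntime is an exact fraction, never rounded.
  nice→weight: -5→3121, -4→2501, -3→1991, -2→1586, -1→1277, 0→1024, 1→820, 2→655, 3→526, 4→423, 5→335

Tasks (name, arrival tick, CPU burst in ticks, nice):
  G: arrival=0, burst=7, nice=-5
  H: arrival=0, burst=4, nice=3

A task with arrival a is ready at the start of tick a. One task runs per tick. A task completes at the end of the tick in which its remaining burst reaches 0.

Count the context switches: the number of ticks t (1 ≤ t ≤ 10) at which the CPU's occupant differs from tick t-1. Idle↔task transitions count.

context switches = 5

t=0: vr[G=0 H=0] → run G
t=1: vr[G=1024/3121 H=0] → run H
t=2: vr[G=1024/3121 H=512/263] → run G
t=3: vr[G=2048/3121 H=512/263] → run G
t=4: vr[G=3072/3121 H=512/263] → run G
t=5: vr[G=4096/3121 H=512/263] → run G
t=6: vr[G=5120/3121 H=512/263] → run G
t=7: vr[G=6144/3121 H=512/263] → run H
t=8: vr[G=6144/3121 H=1024/263] → run G
t=9: vr[H=1024/263] → run H
t=10: vr[H=1536/263] → run H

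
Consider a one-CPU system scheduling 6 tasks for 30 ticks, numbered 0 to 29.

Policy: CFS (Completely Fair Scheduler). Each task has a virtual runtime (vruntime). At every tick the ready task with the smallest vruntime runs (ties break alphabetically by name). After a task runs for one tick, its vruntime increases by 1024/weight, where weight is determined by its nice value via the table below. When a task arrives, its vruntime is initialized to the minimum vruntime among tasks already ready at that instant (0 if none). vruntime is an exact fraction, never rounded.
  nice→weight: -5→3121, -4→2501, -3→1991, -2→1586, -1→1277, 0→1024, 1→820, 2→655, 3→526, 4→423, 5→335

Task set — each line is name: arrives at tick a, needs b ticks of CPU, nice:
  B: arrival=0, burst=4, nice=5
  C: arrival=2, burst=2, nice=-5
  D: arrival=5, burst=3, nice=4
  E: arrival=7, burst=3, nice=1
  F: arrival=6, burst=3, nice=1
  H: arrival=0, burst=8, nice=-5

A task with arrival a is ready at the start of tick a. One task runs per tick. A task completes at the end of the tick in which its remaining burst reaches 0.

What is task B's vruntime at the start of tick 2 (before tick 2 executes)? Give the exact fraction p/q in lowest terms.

vruntime(B, start of tick 2) = 1024/335

t=0: vr[B=0 H=0] → run B
t=1: vr[B=1024/335 H=0] → run H
t=2: vr[B=1024/335 C=1024/3121 H=1024/3121] → run C
t=3: vr[B=1024/335 C=2048/3121 H=1024/3121] → run H
t=4: vr[B=1024/335 C=2048/3121 H=2048/3121] → run C
t=5: vr[B=1024/335 D=2048/3121 H=2048/3121] → run D
t=6: vr[B=1024/335 D=4062208/1320183 F=2048/3121 H=2048/3121] → run F
t=7: vr[B=1024/335 D=4062208/1320183 E=2048/3121 F=1218816/639805 H=2048/3121] → run E
t=8: vr[B=1024/335 D=4062208/1320183 E=1218816/639805 F=1218816/639805 H=2048/3121] → run H
t=9: vr[B=1024/335 D=4062208/1320183 E=1218816/639805 F=1218816/639805 H=3072/3121] → run H
t=10: vr[B=1024/335 D=4062208/1320183 E=1218816/639805 F=1218816/639805 H=4096/3121] → run H
t=11: vr[B=1024/335 D=4062208/1320183 E=1218816/639805 F=1218816/639805 H=5120/3121] → run H
t=12: vr[B=1024/335 D=4062208/1320183 E=1218816/639805 F=1218816/639805 H=6144/3121] → run E
t=13: vr[B=1024/335 D=4062208/1320183 E=2017792/639805 F=1218816/639805 H=6144/3121] → run F
t=14: vr[B=1024/335 D=4062208/1320183 E=2017792/639805 F=2017792/639805 H=6144/3121] → run H
t=15: vr[B=1024/335 D=4062208/1320183 E=2017792/639805 F=2017792/639805 H=7168/3121] → run H
t=16: vr[B=1024/335 D=4062208/1320183 E=2017792/639805 F=2017792/639805] → run B
t=17: vr[B=2048/335 D=4062208/1320183 E=2017792/639805 F=2017792/639805] → run D
t=18: vr[B=2048/335 D=7258112/1320183 E=2017792/639805 F=2017792/639805] → run E
t=19: vr[B=2048/335 D=7258112/1320183 F=2017792/639805] → run F
t=20: vr[B=2048/335 D=7258112/1320183] → run D
t=21: vr[B=2048/335] → run B
t=22: vr[B=3072/335] → run B
t=23: (idle)
t=24: (idle)
t=25: (idle)
t=26: (idle)
t=27: (idle)
t=28: (idle)
t=29: (idle)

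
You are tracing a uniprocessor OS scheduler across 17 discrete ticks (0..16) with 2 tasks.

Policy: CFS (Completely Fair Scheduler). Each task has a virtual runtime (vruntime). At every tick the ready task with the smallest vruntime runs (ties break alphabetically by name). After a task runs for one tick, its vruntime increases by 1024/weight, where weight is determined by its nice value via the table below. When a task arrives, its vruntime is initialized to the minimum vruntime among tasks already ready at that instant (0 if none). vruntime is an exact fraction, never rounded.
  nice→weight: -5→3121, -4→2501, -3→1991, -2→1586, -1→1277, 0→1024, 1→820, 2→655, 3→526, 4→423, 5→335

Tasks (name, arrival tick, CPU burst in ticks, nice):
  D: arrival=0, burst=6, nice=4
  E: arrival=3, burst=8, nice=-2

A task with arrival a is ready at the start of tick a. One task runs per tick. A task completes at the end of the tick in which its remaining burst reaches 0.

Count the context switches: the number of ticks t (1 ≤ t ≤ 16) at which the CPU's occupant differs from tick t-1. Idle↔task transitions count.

t=0: vr[D=0] → run D
t=1: vr[D=1024/423] → run D
t=2: vr[D=2048/423] → run D
t=3: vr[D=1024/141 E=1024/141] → run D
t=4: vr[D=4096/423 E=1024/141] → run E
t=5: vr[D=4096/423 E=884224/111813] → run E
t=6: vr[D=4096/423 E=956416/111813] → run E
t=7: vr[D=4096/423 E=1028608/111813] → run E
t=8: vr[D=4096/423 E=1100800/111813] → run D
t=9: vr[D=5120/423 E=1100800/111813] → run E
t=10: vr[D=5120/423 E=1172992/111813] → run E
t=11: vr[D=5120/423 E=1245184/111813] → run E
t=12: vr[D=5120/423 E=1317376/111813] → run E
t=13: vr[D=5120/423] → run D
t=14: (idle)
t=15: (idle)
t=16: (idle)

context switches = 5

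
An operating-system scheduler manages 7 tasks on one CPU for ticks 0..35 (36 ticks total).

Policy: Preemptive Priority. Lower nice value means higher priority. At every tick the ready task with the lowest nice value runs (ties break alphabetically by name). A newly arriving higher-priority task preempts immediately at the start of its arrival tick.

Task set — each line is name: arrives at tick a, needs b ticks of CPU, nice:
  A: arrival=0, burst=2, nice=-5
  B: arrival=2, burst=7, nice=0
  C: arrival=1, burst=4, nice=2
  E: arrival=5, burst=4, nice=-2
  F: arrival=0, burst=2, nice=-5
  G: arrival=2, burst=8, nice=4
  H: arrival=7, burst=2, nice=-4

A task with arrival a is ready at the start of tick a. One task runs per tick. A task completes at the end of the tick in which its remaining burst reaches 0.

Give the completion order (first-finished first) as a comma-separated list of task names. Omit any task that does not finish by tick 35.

completion order = A, F, H, E, B, C, G

t=0: ready={A,F} → run A
t=1: ready={A,C,F} → run A
t=2: ready={B,C,F,G} → run F
t=3: ready={B,C,F,G} → run F
t=4: ready={B,C,G} → run B
t=5: ready={B,C,E,G} → run E
t=6: ready={B,C,E,G} → run E
t=7: ready={B,C,E,G,H} → run H
t=8: ready={B,C,E,G,H} → run H
t=9: ready={B,C,E,G} → run E
t=10: ready={B,C,E,G} → run E
t=11: ready={B,C,G} → run B
t=12: ready={B,C,G} → run B
t=13: ready={B,C,G} → run B
t=14: ready={B,C,G} → run B
t=15: ready={B,C,G} → run B
t=16: ready={B,C,G} → run B
t=17: ready={C,G} → run C
t=18: ready={C,G} → run C
t=19: ready={C,G} → run C
t=20: ready={C,G} → run C
t=21: ready={G} → run G
t=22: ready={G} → run G
t=23: ready={G} → run G
t=24: ready={G} → run G
t=25: ready={G} → run G
t=26: ready={G} → run G
t=27: ready={G} → run G
t=28: ready={G} → run G
t=29: (idle)
t=30: (idle)
t=31: (idle)
t=32: (idle)
t=33: (idle)
t=34: (idle)
t=35: (idle)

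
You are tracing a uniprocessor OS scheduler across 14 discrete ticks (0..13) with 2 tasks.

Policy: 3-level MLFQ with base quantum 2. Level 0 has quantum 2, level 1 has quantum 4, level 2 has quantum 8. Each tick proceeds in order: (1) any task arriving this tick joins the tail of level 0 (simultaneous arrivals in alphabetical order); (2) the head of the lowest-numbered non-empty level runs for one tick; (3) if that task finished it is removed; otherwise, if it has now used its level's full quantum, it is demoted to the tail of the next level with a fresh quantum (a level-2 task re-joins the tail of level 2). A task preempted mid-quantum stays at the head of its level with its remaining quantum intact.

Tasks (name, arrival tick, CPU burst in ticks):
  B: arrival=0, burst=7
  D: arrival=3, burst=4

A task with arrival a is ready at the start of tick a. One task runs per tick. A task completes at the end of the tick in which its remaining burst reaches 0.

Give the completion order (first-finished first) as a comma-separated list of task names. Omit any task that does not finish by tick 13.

t=0: L0/L1/L2 = B/-/- → run B
t=1: L0/L1/L2 = B/-/- → run B
t=2: L0/L1/L2 = -/B/- → run B
t=3: L0/L1/L2 = D/B/- → run D
t=4: L0/L1/L2 = D/B/- → run D
t=5: L0/L1/L2 = -/BD/- → run B
t=6: L0/L1/L2 = -/BD/- → run B
t=7: L0/L1/L2 = -/BD/- → run B
t=8: L0/L1/L2 = -/D/B → run D
t=9: L0/L1/L2 = -/D/B → run D
t=10: L0/L1/L2 = -/-/B → run B
t=11: (idle)
t=12: (idle)
t=13: (idle)

completion order = D, B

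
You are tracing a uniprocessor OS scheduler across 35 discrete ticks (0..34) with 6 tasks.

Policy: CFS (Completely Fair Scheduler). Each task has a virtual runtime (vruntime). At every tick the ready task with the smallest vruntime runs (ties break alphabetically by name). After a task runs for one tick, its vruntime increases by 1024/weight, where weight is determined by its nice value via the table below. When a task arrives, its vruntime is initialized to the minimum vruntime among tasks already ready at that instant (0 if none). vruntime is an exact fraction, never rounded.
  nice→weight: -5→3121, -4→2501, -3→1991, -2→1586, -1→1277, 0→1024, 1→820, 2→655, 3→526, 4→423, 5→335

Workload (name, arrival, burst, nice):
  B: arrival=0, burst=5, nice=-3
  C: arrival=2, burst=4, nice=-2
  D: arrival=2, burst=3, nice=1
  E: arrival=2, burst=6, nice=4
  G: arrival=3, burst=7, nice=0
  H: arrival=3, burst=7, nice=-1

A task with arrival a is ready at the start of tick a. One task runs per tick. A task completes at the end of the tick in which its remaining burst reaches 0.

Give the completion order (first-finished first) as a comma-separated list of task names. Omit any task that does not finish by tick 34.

t=0: vr[B=0] → run B
t=1: vr[B=1024/1991] → run B
t=2: vr[B=2048/1991 C=2048/1991 D=2048/1991 E=2048/1991] → run B
t=3: vr[B=3072/1991 C=2048/1991 D=2048/1991 E=2048/1991 G=2048/1991 H=2048/1991] → run C
t=4: vr[B=3072/1991 C=2643456/1578863 D=2048/1991 E=2048/1991 G=2048/1991 H=2048/1991] → run D
t=5: vr[B=3072/1991 C=2643456/1578863 D=929536/408155 E=2048/1991 G=2048/1991 H=2048/1991] → run E
t=6: vr[B=3072/1991 C=2643456/1578863 D=929536/408155 E=2905088/842193 G=2048/1991 H=2048/1991] → run G
t=7: vr[B=3072/1991 C=2643456/1578863 D=929536/408155 E=2905088/842193 G=4039/1991 H=2048/1991] → run H
t=8: vr[B=3072/1991 C=2643456/1578863 D=929536/408155 E=2905088/842193 G=4039/1991 H=4654080/2542507] → run B
t=9: vr[B=4096/1991 C=2643456/1578863 D=929536/408155 E=2905088/842193 G=4039/1991 H=4654080/2542507] → run C
t=10: vr[B=4096/1991 C=3662848/1578863 D=929536/408155 E=2905088/842193 G=4039/1991 H=4654080/2542507] → run H
t=11: vr[B=4096/1991 C=3662848/1578863 D=929536/408155 E=2905088/842193 G=4039/1991 H=6692864/2542507] → run G
t=12: vr[B=4096/1991 C=3662848/1578863 D=929536/408155 E=2905088/842193 G=6030/1991 H=6692864/2542507] → run B
t=13: vr[C=3662848/1578863 D=929536/408155 E=2905088/842193 G=6030/1991 H=6692864/2542507] → run D
t=14: vr[C=3662848/1578863 D=1439232/408155 E=2905088/842193 G=6030/1991 H=6692864/2542507] → run C
t=15: vr[C=4682240/1578863 D=1439232/408155 E=2905088/842193 G=6030/1991 H=6692864/2542507] → run H
t=16: vr[C=4682240/1578863 D=1439232/408155 E=2905088/842193 G=6030/1991 H=8731648/2542507] → run C
t=17: vr[D=1439232/408155 E=2905088/842193 G=6030/1991 H=8731648/2542507] → run G
t=18: vr[D=1439232/408155 E=2905088/842193 G=8021/1991 H=8731648/2542507] → run H
t=19: vr[D=1439232/408155 E=2905088/842193 G=8021/1991 H=10770432/2542507] → run E
t=20: vr[D=1439232/408155 E=4943872/842193 G=8021/1991 H=10770432/2542507] → run D
t=21: vr[E=4943872/842193 G=8021/1991 H=10770432/2542507] → run G
t=22: vr[E=4943872/842193 G=10012/1991 H=10770432/2542507] → run H
t=23: vr[E=4943872/842193 G=10012/1991 H=12809216/2542507] → run G
t=24: vr[E=4943872/842193 G=12003/1991 H=12809216/2542507] → run H
t=25: vr[E=4943872/842193 G=12003/1991 H=14848000/2542507] → run H
t=26: vr[E=4943872/842193 G=12003/1991] → run E
t=27: vr[E=2327552/280731 G=12003/1991] → run G
t=28: vr[E=2327552/280731 G=13994/1991] → run G
t=29: vr[E=2327552/280731] → run E
t=30: vr[E=9021440/842193] → run E
t=31: vr[E=11060224/842193] → run E
t=32: (idle)
t=33: (idle)
t=34: (idle)

completion order = B, C, D, H, G, E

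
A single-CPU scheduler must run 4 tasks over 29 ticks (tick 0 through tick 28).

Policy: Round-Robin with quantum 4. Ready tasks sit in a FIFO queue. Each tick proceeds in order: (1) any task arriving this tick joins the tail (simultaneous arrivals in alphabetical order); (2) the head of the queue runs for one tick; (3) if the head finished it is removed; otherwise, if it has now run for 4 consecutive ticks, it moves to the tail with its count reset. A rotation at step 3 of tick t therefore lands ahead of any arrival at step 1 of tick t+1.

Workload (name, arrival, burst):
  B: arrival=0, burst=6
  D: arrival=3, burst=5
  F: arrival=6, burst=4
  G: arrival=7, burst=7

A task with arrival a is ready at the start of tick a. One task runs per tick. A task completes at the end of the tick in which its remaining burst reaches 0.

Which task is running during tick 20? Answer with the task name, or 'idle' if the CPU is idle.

t=0: queue=[B] q_used=0 → run B
t=1: queue=[B] q_used=1 → run B
t=2: queue=[B] q_used=2 → run B
t=3: queue=[B,D] q_used=3 → run B
t=4: queue=[D,B] q_used=0 → run D
t=5: queue=[D,B] q_used=1 → run D
t=6: queue=[D,B,F] q_used=2 → run D
t=7: queue=[D,B,F,G] q_used=3 → run D
t=8: queue=[B,F,G,D] q_used=0 → run B
t=9: queue=[B,F,G,D] q_used=1 → run B
t=10: queue=[F,G,D] q_used=0 → run F
t=11: queue=[F,G,D] q_used=1 → run F
t=12: queue=[F,G,D] q_used=2 → run F
t=13: queue=[F,G,D] q_used=3 → run F
t=14: queue=[G,D] q_used=0 → run G
t=15: queue=[G,D] q_used=1 → run G
t=16: queue=[G,D] q_used=2 → run G
t=17: queue=[G,D] q_used=3 → run G
t=18: queue=[D,G] q_used=0 → run D
t=19: queue=[G] q_used=0 → run G
t=20: queue=[G] q_used=1 → run G
t=21: queue=[G] q_used=2 → run G
t=22: (idle)
t=23: (idle)
t=24: (idle)
t=25: (idle)
t=26: (idle)
t=27: (idle)
t=28: (idle)

running at tick 20 = G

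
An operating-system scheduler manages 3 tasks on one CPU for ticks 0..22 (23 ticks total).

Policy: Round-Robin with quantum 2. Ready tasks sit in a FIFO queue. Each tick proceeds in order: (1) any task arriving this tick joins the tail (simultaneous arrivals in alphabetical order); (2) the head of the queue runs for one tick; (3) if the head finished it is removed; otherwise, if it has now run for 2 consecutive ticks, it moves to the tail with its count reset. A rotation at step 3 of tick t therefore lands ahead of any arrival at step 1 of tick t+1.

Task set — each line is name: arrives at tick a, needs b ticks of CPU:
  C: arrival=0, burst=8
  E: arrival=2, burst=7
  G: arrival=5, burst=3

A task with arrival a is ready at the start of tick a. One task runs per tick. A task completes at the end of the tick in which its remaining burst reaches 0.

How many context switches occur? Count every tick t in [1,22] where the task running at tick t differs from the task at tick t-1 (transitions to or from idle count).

context switches = 8

t=0: queue=[C] q_used=0 → run C
t=1: queue=[C] q_used=1 → run C
t=2: queue=[C,E] q_used=0 → run C
t=3: queue=[C,E] q_used=1 → run C
t=4: queue=[E,C] q_used=0 → run E
t=5: queue=[E,C,G] q_used=1 → run E
t=6: queue=[C,G,E] q_used=0 → run C
t=7: queue=[C,G,E] q_used=1 → run C
t=8: queue=[G,E,C] q_used=0 → run G
t=9: queue=[G,E,C] q_used=1 → run G
t=10: queue=[E,C,G] q_used=0 → run E
t=11: queue=[E,C,G] q_used=1 → run E
t=12: queue=[C,G,E] q_used=0 → run C
t=13: queue=[C,G,E] q_used=1 → run C
t=14: queue=[G,E] q_used=0 → run G
t=15: queue=[E] q_used=0 → run E
t=16: queue=[E] q_used=1 → run E
t=17: queue=[E] q_used=0 → run E
t=18: (idle)
t=19: (idle)
t=20: (idle)
t=21: (idle)
t=22: (idle)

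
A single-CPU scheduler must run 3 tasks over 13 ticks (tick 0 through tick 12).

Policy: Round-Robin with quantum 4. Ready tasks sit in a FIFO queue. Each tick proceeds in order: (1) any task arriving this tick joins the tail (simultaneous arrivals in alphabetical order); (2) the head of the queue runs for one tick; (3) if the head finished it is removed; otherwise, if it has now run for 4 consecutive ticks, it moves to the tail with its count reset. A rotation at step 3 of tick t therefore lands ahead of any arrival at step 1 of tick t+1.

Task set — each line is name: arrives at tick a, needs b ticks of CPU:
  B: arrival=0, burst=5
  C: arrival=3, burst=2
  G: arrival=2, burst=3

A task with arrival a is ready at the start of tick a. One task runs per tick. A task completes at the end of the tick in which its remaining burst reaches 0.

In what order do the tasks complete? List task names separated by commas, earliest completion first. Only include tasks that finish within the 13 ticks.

completion order = G, C, B

t=0: queue=[B] q_used=0 → run B
t=1: queue=[B] q_used=1 → run B
t=2: queue=[B,G] q_used=2 → run B
t=3: queue=[B,G,C] q_used=3 → run B
t=4: queue=[G,C,B] q_used=0 → run G
t=5: queue=[G,C,B] q_used=1 → run G
t=6: queue=[G,C,B] q_used=2 → run G
t=7: queue=[C,B] q_used=0 → run C
t=8: queue=[C,B] q_used=1 → run C
t=9: queue=[B] q_used=0 → run B
t=10: (idle)
t=11: (idle)
t=12: (idle)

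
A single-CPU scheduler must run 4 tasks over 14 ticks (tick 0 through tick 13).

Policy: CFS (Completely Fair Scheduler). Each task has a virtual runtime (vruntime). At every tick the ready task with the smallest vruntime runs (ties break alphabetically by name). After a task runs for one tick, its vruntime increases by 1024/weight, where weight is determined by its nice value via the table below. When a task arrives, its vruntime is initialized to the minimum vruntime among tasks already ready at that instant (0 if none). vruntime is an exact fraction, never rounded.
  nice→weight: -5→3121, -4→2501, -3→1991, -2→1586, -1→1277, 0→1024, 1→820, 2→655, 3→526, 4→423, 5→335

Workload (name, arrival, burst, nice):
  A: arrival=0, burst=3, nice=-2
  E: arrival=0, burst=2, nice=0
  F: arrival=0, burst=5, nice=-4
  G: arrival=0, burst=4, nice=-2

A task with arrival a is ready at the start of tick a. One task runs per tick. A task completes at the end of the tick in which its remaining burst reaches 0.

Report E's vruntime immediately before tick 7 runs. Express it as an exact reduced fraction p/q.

vruntime(E, start of tick 7) = 1/1

t=0: vr[A=0 E=0 F=0 G=0] → run A
t=1: vr[A=512/793 E=0 F=0 G=0] → run E
t=2: vr[A=512/793 E=1 F=0 G=0] → run F
t=3: vr[A=512/793 E=1 F=1024/2501 G=0] → run G
t=4: vr[A=512/793 E=1 F=1024/2501 G=512/793] → run F
t=5: vr[A=512/793 E=1 F=2048/2501 G=512/793] → run A
t=6: vr[A=1024/793 E=1 F=2048/2501 G=512/793] → run G
t=7: vr[A=1024/793 E=1 F=2048/2501 G=1024/793] → run F
t=8: vr[A=1024/793 E=1 F=3072/2501 G=1024/793] → run E
t=9: vr[A=1024/793 F=3072/2501 G=1024/793] → run F
t=10: vr[A=1024/793 F=4096/2501 G=1024/793] → run A
t=11: vr[F=4096/2501 G=1024/793] → run G
t=12: vr[F=4096/2501 G=1536/793] → run F
t=13: vr[G=1536/793] → run G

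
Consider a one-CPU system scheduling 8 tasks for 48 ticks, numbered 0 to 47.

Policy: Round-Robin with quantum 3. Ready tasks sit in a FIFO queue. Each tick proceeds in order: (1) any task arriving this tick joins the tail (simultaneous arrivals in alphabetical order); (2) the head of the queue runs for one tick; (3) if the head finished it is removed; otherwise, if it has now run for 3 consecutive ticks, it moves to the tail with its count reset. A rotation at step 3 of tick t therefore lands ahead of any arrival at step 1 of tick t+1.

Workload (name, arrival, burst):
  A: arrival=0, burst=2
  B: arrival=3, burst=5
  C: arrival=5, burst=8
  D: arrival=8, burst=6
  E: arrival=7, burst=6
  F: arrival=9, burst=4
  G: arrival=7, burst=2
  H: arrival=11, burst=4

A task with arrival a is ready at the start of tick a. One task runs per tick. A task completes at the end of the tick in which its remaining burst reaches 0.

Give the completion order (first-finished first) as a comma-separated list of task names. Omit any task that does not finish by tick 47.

completion order = A, B, G, E, D, C, F, H

t=0: queue=[A] q_used=0 → run A
t=1: queue=[A] q_used=1 → run A
t=2: (idle)
t=3: queue=[B] q_used=0 → run B
t=4: queue=[B] q_used=1 → run B
t=5: queue=[B,C] q_used=2 → run B
t=6: queue=[C,B] q_used=0 → run C
t=7: queue=[C,B,E,G] q_used=1 → run C
t=8: queue=[C,B,E,G,D] q_used=2 → run C
t=9: queue=[B,E,G,D,C,F] q_used=0 → run B
t=10: queue=[B,E,G,D,C,F] q_used=1 → run B
t=11: queue=[E,G,D,C,F,H] q_used=0 → run E
t=12: queue=[E,G,D,C,F,H] q_used=1 → run E
t=13: queue=[E,G,D,C,F,H] q_used=2 → run E
t=14: queue=[G,D,C,F,H,E] q_used=0 → run G
t=15: queue=[G,D,C,F,H,E] q_used=1 → run G
t=16: queue=[D,C,F,H,E] q_used=0 → run D
t=17: queue=[D,C,F,H,E] q_used=1 → run D
t=18: queue=[D,C,F,H,E] q_used=2 → run D
t=19: queue=[C,F,H,E,D] q_used=0 → run C
t=20: queue=[C,F,H,E,D] q_used=1 → run C
t=21: queue=[C,F,H,E,D] q_used=2 → run C
t=22: queue=[F,H,E,D,C] q_used=0 → run F
t=23: queue=[F,H,E,D,C] q_used=1 → run F
t=24: queue=[F,H,E,D,C] q_used=2 → run F
t=25: queue=[H,E,D,C,F] q_used=0 → run H
t=26: queue=[H,E,D,C,F] q_used=1 → run H
t=27: queue=[H,E,D,C,F] q_used=2 → run H
t=28: queue=[E,D,C,F,H] q_used=0 → run E
t=29: queue=[E,D,C,F,H] q_used=1 → run E
t=30: queue=[E,D,C,F,H] q_used=2 → run E
t=31: queue=[D,C,F,H] q_used=0 → run D
t=32: queue=[D,C,F,H] q_used=1 → run D
t=33: queue=[D,C,F,H] q_used=2 → run D
t=34: queue=[C,F,H] q_used=0 → run C
t=35: queue=[C,F,H] q_used=1 → run C
t=36: queue=[F,H] q_used=0 → run F
t=37: queue=[H] q_used=0 → run H
t=38: (idle)
t=39: (idle)
t=40: (idle)
t=41: (idle)
t=42: (idle)
t=43: (idle)
t=44: (idle)
t=45: (idle)
t=46: (idle)
t=47: (idle)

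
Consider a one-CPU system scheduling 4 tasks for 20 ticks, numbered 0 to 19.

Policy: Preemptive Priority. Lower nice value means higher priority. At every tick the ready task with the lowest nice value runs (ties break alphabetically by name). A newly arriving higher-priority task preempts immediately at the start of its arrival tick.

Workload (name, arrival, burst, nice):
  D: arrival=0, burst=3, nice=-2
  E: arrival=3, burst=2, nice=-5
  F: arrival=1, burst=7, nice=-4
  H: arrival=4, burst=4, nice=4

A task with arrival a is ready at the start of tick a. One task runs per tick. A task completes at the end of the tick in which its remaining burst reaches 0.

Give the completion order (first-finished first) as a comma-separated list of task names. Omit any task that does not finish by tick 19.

completion order = E, F, D, H

t=0: ready={D} → run D
t=1: ready={D,F} → run F
t=2: ready={D,F} → run F
t=3: ready={D,E,F} → run E
t=4: ready={D,E,F,H} → run E
t=5: ready={D,F,H} → run F
t=6: ready={D,F,H} → run F
t=7: ready={D,F,H} → run F
t=8: ready={D,F,H} → run F
t=9: ready={D,F,H} → run F
t=10: ready={D,H} → run D
t=11: ready={D,H} → run D
t=12: ready={H} → run H
t=13: ready={H} → run H
t=14: ready={H} → run H
t=15: ready={H} → run H
t=16: (idle)
t=17: (idle)
t=18: (idle)
t=19: (idle)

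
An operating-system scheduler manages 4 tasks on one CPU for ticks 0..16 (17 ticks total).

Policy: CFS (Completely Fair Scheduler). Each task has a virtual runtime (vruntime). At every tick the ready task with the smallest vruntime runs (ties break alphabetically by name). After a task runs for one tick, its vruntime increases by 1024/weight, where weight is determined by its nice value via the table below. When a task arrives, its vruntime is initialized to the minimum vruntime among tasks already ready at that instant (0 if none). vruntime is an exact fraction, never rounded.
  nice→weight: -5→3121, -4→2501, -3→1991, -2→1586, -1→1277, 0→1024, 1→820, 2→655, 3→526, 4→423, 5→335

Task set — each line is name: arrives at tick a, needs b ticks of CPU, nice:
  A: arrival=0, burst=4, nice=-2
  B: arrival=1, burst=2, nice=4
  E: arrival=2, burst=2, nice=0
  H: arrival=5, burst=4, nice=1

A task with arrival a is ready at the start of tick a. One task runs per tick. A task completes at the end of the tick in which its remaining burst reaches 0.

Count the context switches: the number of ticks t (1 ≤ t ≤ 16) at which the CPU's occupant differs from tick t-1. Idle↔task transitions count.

t=0: vr[A=0] → run A
t=1: vr[A=512/793 B=512/793] → run A
t=2: vr[A=1024/793 B=512/793 E=512/793] → run B
t=3: vr[A=1024/793 B=1028608/335439 E=512/793] → run E
t=4: vr[A=1024/793 B=1028608/335439 E=1305/793] → run A
t=5: vr[A=1536/793 B=1028608/335439 E=1305/793 H=1305/793] → run E
t=6: vr[A=1536/793 B=1028608/335439 H=1305/793] → run H
t=7: vr[A=1536/793 B=1028608/335439 H=470533/162565] → run A
t=8: vr[B=1028608/335439 H=470533/162565] → run H
t=9: vr[B=1028608/335439 H=673541/162565] → run B
t=10: vr[H=673541/162565] → run H
t=11: vr[H=876549/162565] → run H
t=12: (idle)
t=13: (idle)
t=14: (idle)
t=15: (idle)
t=16: (idle)

context switches = 10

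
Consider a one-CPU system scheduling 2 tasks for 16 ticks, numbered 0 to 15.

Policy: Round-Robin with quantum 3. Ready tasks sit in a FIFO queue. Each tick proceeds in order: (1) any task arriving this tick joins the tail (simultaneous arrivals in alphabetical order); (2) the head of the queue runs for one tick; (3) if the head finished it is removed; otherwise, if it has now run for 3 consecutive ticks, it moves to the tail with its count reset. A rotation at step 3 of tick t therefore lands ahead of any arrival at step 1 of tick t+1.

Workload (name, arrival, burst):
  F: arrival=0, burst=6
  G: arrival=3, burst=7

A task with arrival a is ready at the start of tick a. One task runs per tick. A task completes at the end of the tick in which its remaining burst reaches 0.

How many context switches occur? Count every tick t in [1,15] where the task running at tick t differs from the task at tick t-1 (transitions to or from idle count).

t=0: queue=[F] q_used=0 → run F
t=1: queue=[F] q_used=1 → run F
t=2: queue=[F] q_used=2 → run F
t=3: queue=[F,G] q_used=0 → run F
t=4: queue=[F,G] q_used=1 → run F
t=5: queue=[F,G] q_used=2 → run F
t=6: queue=[G] q_used=0 → run G
t=7: queue=[G] q_used=1 → run G
t=8: queue=[G] q_used=2 → run G
t=9: queue=[G] q_used=0 → run G
t=10: queue=[G] q_used=1 → run G
t=11: queue=[G] q_used=2 → run G
t=12: queue=[G] q_used=0 → run G
t=13: (idle)
t=14: (idle)
t=15: (idle)

context switches = 2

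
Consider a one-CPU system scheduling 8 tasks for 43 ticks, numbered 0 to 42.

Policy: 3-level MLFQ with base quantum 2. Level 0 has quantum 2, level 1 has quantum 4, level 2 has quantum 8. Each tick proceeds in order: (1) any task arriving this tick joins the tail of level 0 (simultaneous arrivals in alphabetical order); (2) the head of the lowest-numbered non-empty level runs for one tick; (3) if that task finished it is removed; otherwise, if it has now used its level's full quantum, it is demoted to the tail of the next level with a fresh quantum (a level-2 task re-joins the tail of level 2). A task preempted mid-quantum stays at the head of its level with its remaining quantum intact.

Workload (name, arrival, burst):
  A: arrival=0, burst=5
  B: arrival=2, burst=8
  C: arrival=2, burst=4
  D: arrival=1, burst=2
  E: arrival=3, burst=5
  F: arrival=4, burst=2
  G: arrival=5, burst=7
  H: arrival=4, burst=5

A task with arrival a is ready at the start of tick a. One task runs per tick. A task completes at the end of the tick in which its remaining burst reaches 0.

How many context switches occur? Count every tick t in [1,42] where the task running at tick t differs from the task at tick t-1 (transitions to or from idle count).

context switches = 16

t=0: L0/L1/L2 = A/-/- → run A
t=1: L0/L1/L2 = AD/-/- → run A
t=2: L0/L1/L2 = DBC/A/- → run D
t=3: L0/L1/L2 = DBCE/A/- → run D
t=4: L0/L1/L2 = BCEFH/A/- → run B
t=5: L0/L1/L2 = BCEFHG/A/- → run B
t=6: L0/L1/L2 = CEFHG/AB/- → run C
t=7: L0/L1/L2 = CEFHG/AB/- → run C
t=8: L0/L1/L2 = EFHG/ABC/- → run E
t=9: L0/L1/L2 = EFHG/ABC/- → run E
t=10: L0/L1/L2 = FHG/ABCE/- → run F
t=11: L0/L1/L2 = FHG/ABCE/- → run F
t=12: L0/L1/L2 = HG/ABCE/- → run H
t=13: L0/L1/L2 = HG/ABCE/- → run H
t=14: L0/L1/L2 = G/ABCEH/- → run G
t=15: L0/L1/L2 = G/ABCEH/- → run G
t=16: L0/L1/L2 = -/ABCEHG/- → run A
t=17: L0/L1/L2 = -/ABCEHG/- → run A
t=18: L0/L1/L2 = -/ABCEHG/- → run A
t=19: L0/L1/L2 = -/BCEHG/- → run B
t=20: L0/L1/L2 = -/BCEHG/- → run B
t=21: L0/L1/L2 = -/BCEHG/- → run B
t=22: L0/L1/L2 = -/BCEHG/- → run B
t=23: L0/L1/L2 = -/CEHG/B → run C
t=24: L0/L1/L2 = -/CEHG/B → run C
t=25: L0/L1/L2 = -/EHG/B → run E
t=26: L0/L1/L2 = -/EHG/B → run E
t=27: L0/L1/L2 = -/EHG/B → run E
t=28: L0/L1/L2 = -/HG/B → run H
t=29: L0/L1/L2 = -/HG/B → run H
t=30: L0/L1/L2 = -/HG/B → run H
t=31: L0/L1/L2 = -/G/B → run G
t=32: L0/L1/L2 = -/G/B → run G
t=33: L0/L1/L2 = -/G/B → run G
t=34: L0/L1/L2 = -/G/B → run G
t=35: L0/L1/L2 = -/-/BG → run B
t=36: L0/L1/L2 = -/-/BG → run B
t=37: L0/L1/L2 = -/-/G → run G
t=38: (idle)
t=39: (idle)
t=40: (idle)
t=41: (idle)
t=42: (idle)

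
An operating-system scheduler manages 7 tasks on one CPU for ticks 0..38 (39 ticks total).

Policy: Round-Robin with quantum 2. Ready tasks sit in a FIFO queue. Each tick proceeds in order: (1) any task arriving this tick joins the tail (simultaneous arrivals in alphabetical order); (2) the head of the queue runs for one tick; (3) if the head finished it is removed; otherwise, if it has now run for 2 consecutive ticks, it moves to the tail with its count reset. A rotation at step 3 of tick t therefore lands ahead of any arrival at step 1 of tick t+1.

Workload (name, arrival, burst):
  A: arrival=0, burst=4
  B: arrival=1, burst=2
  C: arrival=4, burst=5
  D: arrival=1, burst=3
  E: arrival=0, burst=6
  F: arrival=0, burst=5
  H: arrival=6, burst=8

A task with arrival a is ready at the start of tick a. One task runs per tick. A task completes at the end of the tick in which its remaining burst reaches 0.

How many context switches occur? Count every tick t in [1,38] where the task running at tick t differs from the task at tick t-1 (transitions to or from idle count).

t=0: queue=[A,E,F] q_used=0 → run A
t=1: queue=[A,E,F,B,D] q_used=1 → run A
t=2: queue=[E,F,B,D,A] q_used=0 → run E
t=3: queue=[E,F,B,D,A] q_used=1 → run E
t=4: queue=[F,B,D,A,E,C] q_used=0 → run F
t=5: queue=[F,B,D,A,E,C] q_used=1 → run F
t=6: queue=[B,D,A,E,C,F,H] q_used=0 → run B
t=7: queue=[B,D,A,E,C,F,H] q_used=1 → run B
t=8: queue=[D,A,E,C,F,H] q_used=0 → run D
t=9: queue=[D,A,E,C,F,H] q_used=1 → run D
t=10: queue=[A,E,C,F,H,D] q_used=0 → run A
t=11: queue=[A,E,C,F,H,D] q_used=1 → run A
t=12: queue=[E,C,F,H,D] q_used=0 → run E
t=13: queue=[E,C,F,H,D] q_used=1 → run E
t=14: queue=[C,F,H,D,E] q_used=0 → run C
t=15: queue=[C,F,H,D,E] q_used=1 → run C
t=16: queue=[F,H,D,E,C] q_used=0 → run F
t=17: queue=[F,H,D,E,C] q_used=1 → run F
t=18: queue=[H,D,E,C,F] q_used=0 → run H
t=19: queue=[H,D,E,C,F] q_used=1 → run H
t=20: queue=[D,E,C,F,H] q_used=0 → run D
t=21: queue=[E,C,F,H] q_used=0 → run E
t=22: queue=[E,C,F,H] q_used=1 → run E
t=23: queue=[C,F,H] q_used=0 → run C
t=24: queue=[C,F,H] q_used=1 → run C
t=25: queue=[F,H,C] q_used=0 → run F
t=26: queue=[H,C] q_used=0 → run H
t=27: queue=[H,C] q_used=1 → run H
t=28: queue=[C,H] q_used=0 → run C
t=29: queue=[H] q_used=0 → run H
t=30: queue=[H] q_used=1 → run H
t=31: queue=[H] q_used=0 → run H
t=32: queue=[H] q_used=1 → run H
t=33: (idle)
t=34: (idle)
t=35: (idle)
t=36: (idle)
t=37: (idle)
t=38: (idle)

context switches = 17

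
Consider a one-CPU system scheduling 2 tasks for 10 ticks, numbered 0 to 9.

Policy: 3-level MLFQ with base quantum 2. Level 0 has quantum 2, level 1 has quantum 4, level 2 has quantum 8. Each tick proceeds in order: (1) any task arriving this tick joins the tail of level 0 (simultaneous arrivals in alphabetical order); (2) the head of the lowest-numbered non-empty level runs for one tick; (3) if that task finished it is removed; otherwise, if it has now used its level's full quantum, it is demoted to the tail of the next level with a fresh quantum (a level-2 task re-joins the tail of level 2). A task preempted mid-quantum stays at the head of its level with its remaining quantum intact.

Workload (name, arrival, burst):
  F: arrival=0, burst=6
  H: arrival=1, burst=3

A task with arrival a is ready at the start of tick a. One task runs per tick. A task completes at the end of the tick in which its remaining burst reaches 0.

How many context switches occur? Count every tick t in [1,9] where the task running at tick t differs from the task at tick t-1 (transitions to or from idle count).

context switches = 4

t=0: L0/L1/L2 = F/-/- → run F
t=1: L0/L1/L2 = FH/-/- → run F
t=2: L0/L1/L2 = H/F/- → run H
t=3: L0/L1/L2 = H/F/- → run H
t=4: L0/L1/L2 = -/FH/- → run F
t=5: L0/L1/L2 = -/FH/- → run F
t=6: L0/L1/L2 = -/FH/- → run F
t=7: L0/L1/L2 = -/FH/- → run F
t=8: L0/L1/L2 = -/H/- → run H
t=9: (idle)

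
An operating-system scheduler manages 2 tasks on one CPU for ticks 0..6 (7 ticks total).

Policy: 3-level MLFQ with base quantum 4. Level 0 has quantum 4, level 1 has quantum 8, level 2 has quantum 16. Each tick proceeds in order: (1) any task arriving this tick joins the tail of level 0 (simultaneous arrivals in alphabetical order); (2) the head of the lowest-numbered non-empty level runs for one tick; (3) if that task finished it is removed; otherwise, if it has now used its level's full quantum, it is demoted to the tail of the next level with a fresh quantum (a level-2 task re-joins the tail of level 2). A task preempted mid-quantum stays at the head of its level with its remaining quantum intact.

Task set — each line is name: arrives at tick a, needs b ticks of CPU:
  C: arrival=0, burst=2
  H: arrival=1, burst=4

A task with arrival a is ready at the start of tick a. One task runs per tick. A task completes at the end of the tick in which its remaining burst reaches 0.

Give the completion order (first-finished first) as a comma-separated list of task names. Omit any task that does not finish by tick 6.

completion order = C, H

t=0: L0/L1/L2 = C/-/- → run C
t=1: L0/L1/L2 = CH/-/- → run C
t=2: L0/L1/L2 = H/-/- → run H
t=3: L0/L1/L2 = H/-/- → run H
t=4: L0/L1/L2 = H/-/- → run H
t=5: L0/L1/L2 = H/-/- → run H
t=6: (idle)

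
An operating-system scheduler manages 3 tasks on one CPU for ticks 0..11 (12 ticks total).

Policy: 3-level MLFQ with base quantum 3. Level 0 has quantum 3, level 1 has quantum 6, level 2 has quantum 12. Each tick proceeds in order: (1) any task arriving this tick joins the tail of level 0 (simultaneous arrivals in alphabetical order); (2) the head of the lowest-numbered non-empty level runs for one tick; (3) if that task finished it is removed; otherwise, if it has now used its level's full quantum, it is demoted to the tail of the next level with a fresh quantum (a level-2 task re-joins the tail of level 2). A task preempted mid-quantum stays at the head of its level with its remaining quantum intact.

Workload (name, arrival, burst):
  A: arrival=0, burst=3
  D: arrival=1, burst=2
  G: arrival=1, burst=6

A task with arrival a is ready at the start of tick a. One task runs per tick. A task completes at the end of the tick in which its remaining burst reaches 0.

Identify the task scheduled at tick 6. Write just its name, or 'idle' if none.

running at tick 6 = G

t=0: L0/L1/L2 = A/-/- → run A
t=1: L0/L1/L2 = ADG/-/- → run A
t=2: L0/L1/L2 = ADG/-/- → run A
t=3: L0/L1/L2 = DG/-/- → run D
t=4: L0/L1/L2 = DG/-/- → run D
t=5: L0/L1/L2 = G/-/- → run G
t=6: L0/L1/L2 = G/-/- → run G
t=7: L0/L1/L2 = G/-/- → run G
t=8: L0/L1/L2 = -/G/- → run G
t=9: L0/L1/L2 = -/G/- → run G
t=10: L0/L1/L2 = -/G/- → run G
t=11: (idle)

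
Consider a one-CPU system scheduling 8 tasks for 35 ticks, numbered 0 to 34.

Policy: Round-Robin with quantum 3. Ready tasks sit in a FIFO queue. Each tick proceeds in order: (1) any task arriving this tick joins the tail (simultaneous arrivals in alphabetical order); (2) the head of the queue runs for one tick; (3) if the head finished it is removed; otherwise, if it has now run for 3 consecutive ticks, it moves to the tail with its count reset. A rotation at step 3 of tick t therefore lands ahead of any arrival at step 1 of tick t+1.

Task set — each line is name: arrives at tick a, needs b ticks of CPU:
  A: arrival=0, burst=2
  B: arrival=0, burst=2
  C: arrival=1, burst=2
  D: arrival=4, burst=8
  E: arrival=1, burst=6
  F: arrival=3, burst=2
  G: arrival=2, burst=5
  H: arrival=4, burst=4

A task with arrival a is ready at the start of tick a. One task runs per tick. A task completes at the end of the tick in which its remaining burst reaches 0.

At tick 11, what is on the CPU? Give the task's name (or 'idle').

running at tick 11 = G

t=0: queue=[A,B] q_used=0 → run A
t=1: queue=[A,B,C,E] q_used=1 → run A
t=2: queue=[B,C,E,G] q_used=0 → run B
t=3: queue=[B,C,E,G,F] q_used=1 → run B
t=4: queue=[C,E,G,F,D,H] q_used=0 → run C
t=5: queue=[C,E,G,F,D,H] q_used=1 → run C
t=6: queue=[E,G,F,D,H] q_used=0 → run E
t=7: queue=[E,G,F,D,H] q_used=1 → run E
t=8: queue=[E,G,F,D,H] q_used=2 → run E
t=9: queue=[G,F,D,H,E] q_used=0 → run G
t=10: queue=[G,F,D,H,E] q_used=1 → run G
t=11: queue=[G,F,D,H,E] q_used=2 → run G
t=12: queue=[F,D,H,E,G] q_used=0 → run F
t=13: queue=[F,D,H,E,G] q_used=1 → run F
t=14: queue=[D,H,E,G] q_used=0 → run D
t=15: queue=[D,H,E,G] q_used=1 → run D
t=16: queue=[D,H,E,G] q_used=2 → run D
t=17: queue=[H,E,G,D] q_used=0 → run H
t=18: queue=[H,E,G,D] q_used=1 → run H
t=19: queue=[H,E,G,D] q_used=2 → run H
t=20: queue=[E,G,D,H] q_used=0 → run E
t=21: queue=[E,G,D,H] q_used=1 → run E
t=22: queue=[E,G,D,H] q_used=2 → run E
t=23: queue=[G,D,H] q_used=0 → run G
t=24: queue=[G,D,H] q_used=1 → run G
t=25: queue=[D,H] q_used=0 → run D
t=26: queue=[D,H] q_used=1 → run D
t=27: queue=[D,H] q_used=2 → run D
t=28: queue=[H,D] q_used=0 → run H
t=29: queue=[D] q_used=0 → run D
t=30: queue=[D] q_used=1 → run D
t=31: (idle)
t=32: (idle)
t=33: (idle)
t=34: (idle)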